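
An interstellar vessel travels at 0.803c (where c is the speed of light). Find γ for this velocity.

v/c = 0.803, so (v/c)² = 0.644809
1 - (v/c)² = 0.355191
γ = 1/√(0.355191) = 1.678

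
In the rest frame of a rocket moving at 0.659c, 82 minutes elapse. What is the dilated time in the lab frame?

Proper time Δt₀ = 82 minutes
γ = 1/√(1 - 0.659²) = 1.3295
Δt = γΔt₀ = 1.3295 × 82 = 109.0 minutes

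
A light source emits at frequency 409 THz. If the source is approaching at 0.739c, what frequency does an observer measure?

β = v/c = 0.739
(1+β)/(1-β) = 1.739/0.261 = 6.663
Doppler factor = √(6.663) = 2.581
f_obs = 409 × 2.581 = 1056 THz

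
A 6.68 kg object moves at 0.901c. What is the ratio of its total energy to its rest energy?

E = γmc², E₀ = mc²
E/E₀ = γ = 1/√(1 - 0.901²) = 2.305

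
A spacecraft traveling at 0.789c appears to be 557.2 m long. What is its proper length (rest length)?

Contracted length L = 557.2 m
γ = 1/√(1 - 0.789²) = 1.6276
L₀ = γL = 1.6276 × 557.2 = 906.9 m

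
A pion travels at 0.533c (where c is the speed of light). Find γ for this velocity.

v/c = 0.533, so (v/c)² = 0.284089
1 - (v/c)² = 0.715911
γ = 1/√(0.715911) = 1.182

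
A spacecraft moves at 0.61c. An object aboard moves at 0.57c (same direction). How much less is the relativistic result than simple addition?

Classical: u' + v = 0.57 + 0.61 = 1.18c
Relativistic: u = (0.57 + 0.61)/(1 + 0.3477) = 1.18/1.3477 = 0.8756c
Difference: 1.18 - 0.8756 = 0.3044c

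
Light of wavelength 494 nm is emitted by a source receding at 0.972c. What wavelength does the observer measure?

β = 0.972
Wavelength Doppler factor = √(1.972/0.028) = √(70.43) = 8.392
λ_obs = 494 × 8.392 = 4146 nm (redshift)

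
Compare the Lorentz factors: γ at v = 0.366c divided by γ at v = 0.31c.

γ₁ = 1/√(1 - 0.366²) = 1.075
γ₂ = 1/√(1 - 0.31²) = 1.052
γ₁/γ₂ = 1.075/1.052 = 1.022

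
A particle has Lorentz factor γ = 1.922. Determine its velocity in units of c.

From γ = 1/√(1 - v²/c²):
1/γ² = 1/1.922² = 0.2707
v²/c² = 1 - 0.2707 = 0.7293
v/c = √(0.7293) = 0.8540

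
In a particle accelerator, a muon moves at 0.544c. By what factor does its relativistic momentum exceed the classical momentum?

p_rel = γmv, p_class = mv
Ratio = γ = 1/√(1 - 0.544²)
= 1/√(0.704064) = 1.192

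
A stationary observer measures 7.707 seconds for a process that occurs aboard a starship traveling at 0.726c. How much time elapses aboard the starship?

Dilated time Δt = 7.707 seconds
γ = 1/√(1 - 0.726²) = 1.4541
Δt₀ = Δt/γ = 7.707/1.4541 = 5.300 seconds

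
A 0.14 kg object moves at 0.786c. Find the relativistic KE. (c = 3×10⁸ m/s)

γ = 1/√(1 - 0.786²) = 1.6175
γ - 1 = 0.6175
KE = (γ-1)mc² = 0.6175 × 0.14 × (3×10⁸)² = 7.781×10¹⁵ J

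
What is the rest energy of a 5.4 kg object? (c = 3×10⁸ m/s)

c² = (3×10⁸)² = 9.000×10¹⁶ m²/s²
E₀ = mc² = 5.4 × 9.000×10¹⁶ = 4.860×10¹⁷ J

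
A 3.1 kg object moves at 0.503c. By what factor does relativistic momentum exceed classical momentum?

p_rel = γmv, p_class = mv
Ratio = γ = 1/√(1 - 0.503²) = 1.157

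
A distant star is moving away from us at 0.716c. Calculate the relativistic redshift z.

β = 0.716
(1+β)/(1-β) = 1.716/0.284 = 6.042
√(6.042) = 2.458
z = 2.458 - 1 = 1.458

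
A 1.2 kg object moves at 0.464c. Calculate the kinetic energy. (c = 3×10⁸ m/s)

γ = 1/√(1 - 0.464²) = 1.1289
γ - 1 = 0.1289
KE = (γ-1)mc² = 0.1289 × 1.2 × (3×10⁸)² = 1.392×10¹⁶ J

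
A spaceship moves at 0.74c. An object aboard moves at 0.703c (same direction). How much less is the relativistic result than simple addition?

Classical: u' + v = 0.703 + 0.74 = 1.443c
Relativistic: u = (0.703 + 0.74)/(1 + 0.52022) = 1.443/1.52022 = 0.9492c
Difference: 1.443 - 0.9492 = 0.4938c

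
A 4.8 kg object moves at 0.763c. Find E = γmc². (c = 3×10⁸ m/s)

γ = 1/√(1 - 0.763²) = 1.547
mc² = 4.8 × (3×10⁸)² = 4.320×10¹⁷ J
E = γmc² = 1.547 × 4.320×10¹⁷ = 6.683×10¹⁷ J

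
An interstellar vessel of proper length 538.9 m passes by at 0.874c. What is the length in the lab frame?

Proper length L₀ = 538.9 m
γ = 1/√(1 - 0.874²) = 2.058
L = L₀/γ = 538.9/2.058 = 261.9 m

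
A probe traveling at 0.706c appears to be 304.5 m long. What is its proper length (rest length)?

Contracted length L = 304.5 m
γ = 1/√(1 - 0.706²) = 1.412
L₀ = γL = 1.412 × 304.5 = 430.0 m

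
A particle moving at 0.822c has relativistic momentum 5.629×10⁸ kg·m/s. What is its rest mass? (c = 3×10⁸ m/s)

γ = 1/√(1 - 0.822²) = 1.756
v = 0.822 × 3×10⁸ = 2.466×10⁸ m/s
m = p/(γv) = 5.629×10⁸/(1.756 × 2.466×10⁸) = 1.300 kg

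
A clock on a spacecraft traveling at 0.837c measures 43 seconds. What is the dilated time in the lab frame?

Proper time Δt₀ = 43 seconds
γ = 1/√(1 - 0.837²) = 1.8275
Δt = γΔt₀ = 1.8275 × 43 = 78.58 seconds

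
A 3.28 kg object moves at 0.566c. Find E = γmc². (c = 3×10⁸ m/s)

γ = 1/√(1 - 0.566²) = 1.213
mc² = 3.28 × (3×10⁸)² = 2.952×10¹⁷ J
E = γmc² = 1.213 × 2.952×10¹⁷ = 3.581×10¹⁷ J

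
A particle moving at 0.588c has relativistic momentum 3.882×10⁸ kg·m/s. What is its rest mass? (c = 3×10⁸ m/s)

γ = 1/√(1 - 0.588²) = 1.236
v = 0.588 × 3×10⁸ = 1.764×10⁸ m/s
m = p/(γv) = 3.882×10⁸/(1.236 × 1.764×10⁸) = 1.780 kg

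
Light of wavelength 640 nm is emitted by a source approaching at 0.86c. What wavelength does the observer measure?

β = 0.86
Wavelength Doppler factor = √(0.14/1.86) = √(0.07527) = 0.2744
λ_obs = 640 × 0.2744 = 175.6 nm (blueshift)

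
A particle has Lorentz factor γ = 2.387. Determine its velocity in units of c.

From γ = 1/√(1 - v²/c²):
1/γ² = 1/2.387² = 0.1755
v²/c² = 1 - 0.1755 = 0.8245
v/c = √(0.8245) = 0.9080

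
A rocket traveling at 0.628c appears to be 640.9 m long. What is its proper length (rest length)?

Contracted length L = 640.9 m
γ = 1/√(1 - 0.628²) = 1.285
L₀ = γL = 1.285 × 640.9 = 823.6 m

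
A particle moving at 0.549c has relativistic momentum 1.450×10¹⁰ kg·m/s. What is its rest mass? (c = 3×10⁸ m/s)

γ = 1/√(1 - 0.549²) = 1.19643
v = 0.549 × 3×10⁸ = 1.647×10⁸ m/s
m = p/(γv) = 1.450×10¹⁰/(1.19643 × 1.647×10⁸) = 73.58 kg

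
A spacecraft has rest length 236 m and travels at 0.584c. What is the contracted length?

Proper length L₀ = 236 m
γ = 1/√(1 - 0.584²) = 1.232
L = L₀/γ = 236/1.232 = 191.6 m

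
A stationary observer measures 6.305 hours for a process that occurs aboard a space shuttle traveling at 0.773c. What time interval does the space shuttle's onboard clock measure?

Dilated time Δt = 6.305 hours
γ = 1/√(1 - 0.773²) = 1.5763
Δt₀ = Δt/γ = 6.305/1.5763 = 4.000 hours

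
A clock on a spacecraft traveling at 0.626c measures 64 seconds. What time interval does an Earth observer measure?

Proper time Δt₀ = 64 seconds
γ = 1/√(1 - 0.626²) = 1.2823
Δt = γΔt₀ = 1.2823 × 64 = 82.07 seconds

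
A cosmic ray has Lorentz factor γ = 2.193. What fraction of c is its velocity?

From γ = 1/√(1 - v²/c²):
1/γ² = 1/2.193² = 0.2079
v²/c² = 1 - 0.2079 = 0.7921
v/c = √(0.7921) = 0.8900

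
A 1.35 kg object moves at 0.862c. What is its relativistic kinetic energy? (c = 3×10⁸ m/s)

γ = 1/√(1 - 0.862²) = 1.9727
γ - 1 = 0.9727
KE = (γ-1)mc² = 0.9727 × 1.35 × (3×10⁸)² = 1.182×10¹⁷ J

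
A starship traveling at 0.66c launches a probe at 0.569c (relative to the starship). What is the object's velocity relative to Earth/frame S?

u = (u' + v)/(1 + u'v/c²)
Numerator: 0.569 + 0.66 = 1.229
Denominator: 1 + 0.37554 = 1.37554
u = 1.229/1.37554 = 0.8935c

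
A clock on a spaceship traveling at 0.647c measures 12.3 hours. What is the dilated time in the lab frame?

Proper time Δt₀ = 12.3 hours
γ = 1/√(1 - 0.647²) = 1.311
Δt = γΔt₀ = 1.311 × 12.3 = 16.13 hours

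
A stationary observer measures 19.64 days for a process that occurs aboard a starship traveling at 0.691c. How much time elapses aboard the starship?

Dilated time Δt = 19.64 days
γ = 1/√(1 - 0.691²) = 1.383
Δt₀ = Δt/γ = 19.64/1.383 = 14.20 days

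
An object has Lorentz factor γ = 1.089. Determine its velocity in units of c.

From γ = 1/√(1 - v²/c²):
1/γ² = 1/1.089² = 0.84323
v²/c² = 1 - 0.84323 = 0.15677
v/c = √(0.15677) = 0.3959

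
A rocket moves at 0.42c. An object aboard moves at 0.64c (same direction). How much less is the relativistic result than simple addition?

Classical: u' + v = 0.64 + 0.42 = 1.06c
Relativistic: u = (0.64 + 0.42)/(1 + 0.2688) = 1.06/1.2688 = 0.8354c
Difference: 1.06 - 0.8354 = 0.2246c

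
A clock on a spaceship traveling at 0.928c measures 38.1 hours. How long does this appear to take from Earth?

Proper time Δt₀ = 38.1 hours
γ = 1/√(1 - 0.928²) = 2.684
Δt = γΔt₀ = 2.684 × 38.1 = 102.3 hours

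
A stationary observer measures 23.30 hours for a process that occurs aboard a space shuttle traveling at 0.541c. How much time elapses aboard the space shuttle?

Dilated time Δt = 23.30 hours
γ = 1/√(1 - 0.541²) = 1.189
Δt₀ = Δt/γ = 23.30/1.189 = 19.60 hours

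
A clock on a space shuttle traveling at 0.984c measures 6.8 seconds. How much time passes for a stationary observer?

Proper time Δt₀ = 6.8 seconds
γ = 1/√(1 - 0.984²) = 5.613
Δt = γΔt₀ = 5.613 × 6.8 = 38.17 seconds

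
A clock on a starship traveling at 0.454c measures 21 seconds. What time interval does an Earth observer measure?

Proper time Δt₀ = 21 seconds
γ = 1/√(1 - 0.454²) = 1.1223
Δt = γΔt₀ = 1.1223 × 21 = 23.57 seconds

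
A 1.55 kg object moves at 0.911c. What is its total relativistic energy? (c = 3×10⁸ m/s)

γ = 1/√(1 - 0.911²) = 2.425
mc² = 1.55 × (3×10⁸)² = 1.395×10¹⁷ J
E = γmc² = 2.425 × 1.395×10¹⁷ = 3.383×10¹⁷ J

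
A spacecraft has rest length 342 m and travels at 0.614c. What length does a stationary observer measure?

Proper length L₀ = 342 m
γ = 1/√(1 - 0.614²) = 1.267
L = L₀/γ = 342/1.267 = 269.9 m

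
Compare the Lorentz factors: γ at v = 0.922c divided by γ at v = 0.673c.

γ₁ = 1/√(1 - 0.922²) = 2.5827
γ₂ = 1/√(1 - 0.673²) = 1.3520
γ₁/γ₂ = 2.5827/1.3520 = 1.910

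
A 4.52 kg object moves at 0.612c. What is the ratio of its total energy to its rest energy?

E = γmc², E₀ = mc²
E/E₀ = γ = 1/√(1 - 0.612²) = 1.264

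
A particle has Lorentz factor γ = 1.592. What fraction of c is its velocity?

From γ = 1/√(1 - v²/c²):
1/γ² = 1/1.592² = 0.3946
v²/c² = 1 - 0.3946 = 0.6054
v/c = √(0.6054) = 0.7781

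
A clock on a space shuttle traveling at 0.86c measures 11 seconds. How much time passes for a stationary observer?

Proper time Δt₀ = 11 seconds
γ = 1/√(1 - 0.86²) = 1.960
Δt = γΔt₀ = 1.960 × 11 = 21.56 seconds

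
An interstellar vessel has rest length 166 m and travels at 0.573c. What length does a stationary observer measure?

Proper length L₀ = 166 m
γ = 1/√(1 - 0.573²) = 1.2202
L = L₀/γ = 166/1.2202 = 136.0 m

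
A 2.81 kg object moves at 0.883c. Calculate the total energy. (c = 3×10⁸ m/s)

γ = 1/√(1 - 0.883²) = 2.1305
mc² = 2.81 × (3×10⁸)² = 2.529×10¹⁷ J
E = γmc² = 2.1305 × 2.529×10¹⁷ = 5.388×10¹⁷ J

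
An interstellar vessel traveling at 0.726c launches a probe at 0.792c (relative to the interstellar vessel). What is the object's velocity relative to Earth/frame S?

u = (u' + v)/(1 + u'v/c²)
Numerator: 0.792 + 0.726 = 1.518
Denominator: 1 + 0.574992 = 1.574992
u = 1.518/1.574992 = 0.9638c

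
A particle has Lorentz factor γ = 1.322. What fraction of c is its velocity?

From γ = 1/√(1 - v²/c²):
1/γ² = 1/1.322² = 0.5722
v²/c² = 1 - 0.5722 = 0.4278
v/c = √(0.4278) = 0.6541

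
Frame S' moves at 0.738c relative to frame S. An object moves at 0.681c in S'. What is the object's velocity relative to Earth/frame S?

u = (u' + v)/(1 + u'v/c²)
Numerator: 0.681 + 0.738 = 1.419
Denominator: 1 + 0.502578 = 1.502578
u = 1.419/1.502578 = 0.9444c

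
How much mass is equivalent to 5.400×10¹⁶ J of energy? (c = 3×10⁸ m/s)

From E = mc², we get m = E/c²
c² = (3×10⁸)² = 9×10¹⁶ m²/s²
m = 5.400×10¹⁶ / 9×10¹⁶ = 0.6000 kg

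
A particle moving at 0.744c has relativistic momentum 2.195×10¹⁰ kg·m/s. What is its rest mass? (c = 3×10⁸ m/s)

γ = 1/√(1 - 0.744²) = 1.4966
v = 0.744 × 3×10⁸ = 2.232×10⁸ m/s
m = p/(γv) = 2.195×10¹⁰/(1.4966 × 2.232×10⁸) = 65.71 kg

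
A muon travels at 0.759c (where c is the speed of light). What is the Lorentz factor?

v/c = 0.759, so (v/c)² = 0.576081
1 - (v/c)² = 0.423919
γ = 1/√(0.423919) = 1.536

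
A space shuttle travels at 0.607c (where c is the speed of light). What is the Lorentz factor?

v/c = 0.607, so (v/c)² = 0.368449
1 - (v/c)² = 0.631551
γ = 1/√(0.631551) = 1.258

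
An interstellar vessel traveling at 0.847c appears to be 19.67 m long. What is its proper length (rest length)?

Contracted length L = 19.67 m
γ = 1/√(1 - 0.847²) = 1.881
L₀ = γL = 1.881 × 19.67 = 37.00 m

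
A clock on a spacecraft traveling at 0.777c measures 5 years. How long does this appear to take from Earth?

Proper time Δt₀ = 5 years
γ = 1/√(1 - 0.777²) = 1.5886
Δt = γΔt₀ = 1.5886 × 5 = 7.943 years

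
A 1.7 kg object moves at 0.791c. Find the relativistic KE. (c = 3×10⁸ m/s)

γ = 1/√(1 - 0.791²) = 1.6345
γ - 1 = 0.6345
KE = (γ-1)mc² = 0.6345 × 1.7 × (3×10⁸)² = 9.708×10¹⁶ J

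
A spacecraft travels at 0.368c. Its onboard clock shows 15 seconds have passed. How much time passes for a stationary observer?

Proper time Δt₀ = 15 seconds
γ = 1/√(1 - 0.368²) = 1.075
Δt = γΔt₀ = 1.075 × 15 = 16.13 seconds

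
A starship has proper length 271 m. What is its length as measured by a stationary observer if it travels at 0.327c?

Proper length L₀ = 271 m
γ = 1/√(1 - 0.327²) = 1.058
L = L₀/γ = 271/1.058 = 256.1 m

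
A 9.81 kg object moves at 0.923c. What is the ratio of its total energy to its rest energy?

E = γmc², E₀ = mc²
E/E₀ = γ = 1/√(1 - 0.923²) = 2.599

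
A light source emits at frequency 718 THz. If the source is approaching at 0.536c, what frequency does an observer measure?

β = v/c = 0.536
(1+β)/(1-β) = 1.536/0.464 = 3.310
Doppler factor = √(3.310) = 1.819
f_obs = 718 × 1.819 = 1306 THz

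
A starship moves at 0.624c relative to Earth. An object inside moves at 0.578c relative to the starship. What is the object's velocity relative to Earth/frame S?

u = (u' + v)/(1 + u'v/c²)
Numerator: 0.578 + 0.624 = 1.202
Denominator: 1 + 0.360672 = 1.360672
u = 1.202/1.360672 = 0.8834c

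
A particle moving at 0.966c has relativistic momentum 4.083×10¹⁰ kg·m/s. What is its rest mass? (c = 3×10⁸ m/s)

γ = 1/√(1 - 0.966²) = 3.8678
v = 0.966 × 3×10⁸ = 2.898×10⁸ m/s
m = p/(γv) = 4.083×10¹⁰/(3.8678 × 2.898×10⁸) = 36.43 kg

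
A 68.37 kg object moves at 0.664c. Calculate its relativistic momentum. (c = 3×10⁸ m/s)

γ = 1/√(1 - 0.664²) = 1.337
v = 0.664 × 3×10⁸ = 1.992×10⁸ m/s
p = γmv = 1.337 × 68.37 × 1.992×10⁸ = 1.821×10¹⁰ kg·m/s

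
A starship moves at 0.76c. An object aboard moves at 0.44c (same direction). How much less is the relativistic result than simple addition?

Classical: u' + v = 0.44 + 0.76 = 1.2c
Relativistic: u = (0.44 + 0.76)/(1 + 0.3344) = 1.2/1.3344 = 0.8993c
Difference: 1.2 - 0.8993 = 0.3007c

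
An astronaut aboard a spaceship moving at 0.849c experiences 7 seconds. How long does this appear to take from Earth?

Proper time Δt₀ = 7 seconds
γ = 1/√(1 - 0.849²) = 1.893
Δt = γΔt₀ = 1.893 × 7 = 13.25 seconds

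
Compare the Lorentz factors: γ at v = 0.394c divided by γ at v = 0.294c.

γ₁ = 1/√(1 - 0.394²) = 1.088
γ₂ = 1/√(1 - 0.294²) = 1.046
γ₁/γ₂ = 1.088/1.046 = 1.040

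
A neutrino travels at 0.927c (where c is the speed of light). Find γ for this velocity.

v/c = 0.927, so (v/c)² = 0.859329
1 - (v/c)² = 0.140671
γ = 1/√(0.140671) = 2.666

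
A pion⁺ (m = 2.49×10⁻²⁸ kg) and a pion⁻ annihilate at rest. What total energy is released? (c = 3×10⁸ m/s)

Both particles have the same rest mass, so total mass = 2m
E = 2m·c² = 2 × 2.49×10⁻²⁸ × (3×10⁸)²
= 2 × 2.49×10⁻²⁸ × 9×10¹⁶
= 4.482×10⁻¹¹ J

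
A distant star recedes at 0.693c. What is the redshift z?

β = 0.693
(1+β)/(1-β) = 1.693/0.307 = 5.515
√(5.515) = 2.348
z = 2.348 - 1 = 1.348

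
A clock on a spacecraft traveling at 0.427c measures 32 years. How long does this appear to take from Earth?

Proper time Δt₀ = 32 years
γ = 1/√(1 - 0.427²) = 1.106
Δt = γΔt₀ = 1.106 × 32 = 35.39 years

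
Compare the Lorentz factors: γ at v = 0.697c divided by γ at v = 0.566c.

γ₁ = 1/√(1 - 0.697²) = 1.395
γ₂ = 1/√(1 - 0.566²) = 1.213
γ₁/γ₂ = 1.395/1.213 = 1.150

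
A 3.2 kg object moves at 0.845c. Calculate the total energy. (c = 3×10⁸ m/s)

γ = 1/√(1 - 0.845²) = 1.870
mc² = 3.2 × (3×10⁸)² = 2.880×10¹⁷ J
E = γmc² = 1.870 × 2.880×10¹⁷ = 5.386×10¹⁷ J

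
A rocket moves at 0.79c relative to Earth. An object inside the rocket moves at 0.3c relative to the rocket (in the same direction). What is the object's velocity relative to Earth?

u = (u' + v)/(1 + u'v/c²)
Numerator: 0.3 + 0.79 = 1.09
Denominator: 1 + 0.237 = 1.237
u = 1.09/1.237 = 0.8812c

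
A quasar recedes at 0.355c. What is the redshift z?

β = 0.355
(1+β)/(1-β) = 1.355/0.645 = 2.1008
√(2.1008) = 1.4494
z = 1.4494 - 1 = 0.4494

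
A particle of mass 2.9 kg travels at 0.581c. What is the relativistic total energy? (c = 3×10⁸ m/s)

γ = 1/√(1 - 0.581²) = 1.2286
mc² = 2.9 × (3×10⁸)² = 2.610×10¹⁷ J
E = γmc² = 1.2286 × 2.610×10¹⁷ = 3.207×10¹⁷ J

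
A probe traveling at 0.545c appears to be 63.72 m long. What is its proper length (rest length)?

Contracted length L = 63.72 m
γ = 1/√(1 - 0.545²) = 1.1927
L₀ = γL = 1.1927 × 63.72 = 76.00 m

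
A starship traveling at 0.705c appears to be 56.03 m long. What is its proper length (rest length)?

Contracted length L = 56.03 m
γ = 1/√(1 - 0.705²) = 1.410
L₀ = γL = 1.410 × 56.03 = 79.00 m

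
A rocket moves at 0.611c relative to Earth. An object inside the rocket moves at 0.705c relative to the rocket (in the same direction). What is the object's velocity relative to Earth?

u = (u' + v)/(1 + u'v/c²)
Numerator: 0.705 + 0.611 = 1.316
Denominator: 1 + 0.430755 = 1.430755
u = 1.316/1.430755 = 0.9198c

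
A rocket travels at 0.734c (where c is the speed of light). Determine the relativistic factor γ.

v/c = 0.734, so (v/c)² = 0.538756
1 - (v/c)² = 0.461244
γ = 1/√(0.461244) = 1.472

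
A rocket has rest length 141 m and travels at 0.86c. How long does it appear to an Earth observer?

Proper length L₀ = 141 m
γ = 1/√(1 - 0.86²) = 1.9597
L = L₀/γ = 141/1.9597 = 71.95 m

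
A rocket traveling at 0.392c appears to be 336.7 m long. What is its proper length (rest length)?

Contracted length L = 336.7 m
γ = 1/√(1 - 0.392²) = 1.087
L₀ = γL = 1.087 × 336.7 = 366.0 m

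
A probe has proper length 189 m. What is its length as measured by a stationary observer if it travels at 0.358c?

Proper length L₀ = 189 m
γ = 1/√(1 - 0.358²) = 1.071
L = L₀/γ = 189/1.071 = 176.5 m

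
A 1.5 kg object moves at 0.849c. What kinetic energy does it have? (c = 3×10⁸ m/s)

γ = 1/√(1 - 0.849²) = 1.8925
γ - 1 = 0.8925
KE = (γ-1)mc² = 0.8925 × 1.5 × (3×10⁸)² = 1.205×10¹⁷ J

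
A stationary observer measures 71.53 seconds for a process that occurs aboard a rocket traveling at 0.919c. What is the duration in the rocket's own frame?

Dilated time Δt = 71.53 seconds
γ = 1/√(1 - 0.919²) = 2.5364
Δt₀ = Δt/γ = 71.53/2.5364 = 28.20 seconds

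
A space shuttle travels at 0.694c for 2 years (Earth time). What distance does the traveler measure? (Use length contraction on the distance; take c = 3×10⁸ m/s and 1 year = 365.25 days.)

Earth distance: d = v × t = 0.694c × 2 yr = 1.3141×10¹⁶ m
γ = 1.3889
d' = d/γ = 1.3141×10¹⁶/1.3889 = 9.461×10¹⁵ m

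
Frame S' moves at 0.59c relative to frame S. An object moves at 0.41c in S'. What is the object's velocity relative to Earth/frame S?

u = (u' + v)/(1 + u'v/c²)
Numerator: 0.41 + 0.59 = 1
Denominator: 1 + 0.2419 = 1.2419
u = 1/1.2419 = 0.8052c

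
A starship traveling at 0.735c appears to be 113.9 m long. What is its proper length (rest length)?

Contracted length L = 113.9 m
γ = 1/√(1 - 0.735²) = 1.475
L₀ = γL = 1.475 × 113.9 = 168.0 m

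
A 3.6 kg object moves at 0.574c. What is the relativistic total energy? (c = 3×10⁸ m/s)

γ = 1/√(1 - 0.574²) = 1.2212
mc² = 3.6 × (3×10⁸)² = 3.240×10¹⁷ J
E = γmc² = 1.2212 × 3.240×10¹⁷ = 3.957×10¹⁷ J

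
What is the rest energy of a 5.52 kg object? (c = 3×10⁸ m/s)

c² = (3×10⁸)² = 9.000×10¹⁶ m²/s²
E₀ = mc² = 5.52 × 9.000×10¹⁶ = 4.968×10¹⁷ J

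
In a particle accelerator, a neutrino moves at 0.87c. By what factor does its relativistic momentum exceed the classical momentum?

p_rel = γmv, p_class = mv
Ratio = γ = 1/√(1 - 0.87²)
= 1/√(0.2431) = 2.028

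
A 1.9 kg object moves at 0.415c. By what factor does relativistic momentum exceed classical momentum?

p_rel = γmv, p_class = mv
Ratio = γ = 1/√(1 - 0.415²) = 1.099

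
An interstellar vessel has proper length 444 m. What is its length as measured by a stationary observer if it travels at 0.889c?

Proper length L₀ = 444 m
γ = 1/√(1 - 0.889²) = 2.184
L = L₀/γ = 444/2.184 = 203.3 m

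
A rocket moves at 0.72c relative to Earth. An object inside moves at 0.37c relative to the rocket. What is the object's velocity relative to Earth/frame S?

u = (u' + v)/(1 + u'v/c²)
Numerator: 0.37 + 0.72 = 1.09
Denominator: 1 + 0.2664 = 1.2664
u = 1.09/1.2664 = 0.8607c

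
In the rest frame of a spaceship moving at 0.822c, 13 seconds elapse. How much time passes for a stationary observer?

Proper time Δt₀ = 13 seconds
γ = 1/√(1 - 0.822²) = 1.756
Δt = γΔt₀ = 1.756 × 13 = 22.83 seconds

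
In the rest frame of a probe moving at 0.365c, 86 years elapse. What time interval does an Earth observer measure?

Proper time Δt₀ = 86 years
γ = 1/√(1 - 0.365²) = 1.0741
Δt = γΔt₀ = 1.0741 × 86 = 92.37 years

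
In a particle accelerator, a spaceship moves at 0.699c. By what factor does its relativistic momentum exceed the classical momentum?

p_rel = γmv, p_class = mv
Ratio = γ = 1/√(1 - 0.699²)
= 1/√(0.511399) = 1.398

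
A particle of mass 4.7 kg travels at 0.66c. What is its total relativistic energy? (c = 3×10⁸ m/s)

γ = 1/√(1 - 0.66²) = 1.331
mc² = 4.7 × (3×10⁸)² = 4.230×10¹⁷ J
E = γmc² = 1.331 × 4.230×10¹⁷ = 5.630×10¹⁷ J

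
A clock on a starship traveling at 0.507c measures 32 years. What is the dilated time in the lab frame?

Proper time Δt₀ = 32 years
γ = 1/√(1 - 0.507²) = 1.1602
Δt = γΔt₀ = 1.1602 × 32 = 37.13 years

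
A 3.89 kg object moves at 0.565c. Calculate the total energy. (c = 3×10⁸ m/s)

γ = 1/√(1 - 0.565²) = 1.212
mc² = 3.89 × (3×10⁸)² = 3.501×10¹⁷ J
E = γmc² = 1.212 × 3.501×10¹⁷ = 4.243×10¹⁷ J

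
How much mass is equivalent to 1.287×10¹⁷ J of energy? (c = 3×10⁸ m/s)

From E = mc², we get m = E/c²
c² = (3×10⁸)² = 9×10¹⁶ m²/s²
m = 1.287×10¹⁷ / 9×10¹⁶ = 1.430 kg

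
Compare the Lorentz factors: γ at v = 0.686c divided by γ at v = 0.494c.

γ₁ = 1/√(1 - 0.686²) = 1.374
γ₂ = 1/√(1 - 0.494²) = 1.150
γ₁/γ₂ = 1.374/1.150 = 1.195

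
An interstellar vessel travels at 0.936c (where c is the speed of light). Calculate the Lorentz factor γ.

v/c = 0.936, so (v/c)² = 0.876096
1 - (v/c)² = 0.123904
γ = 1/√(0.123904) = 2.841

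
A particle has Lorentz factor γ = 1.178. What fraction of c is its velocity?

From γ = 1/√(1 - v²/c²):
1/γ² = 1/1.178² = 0.7206
v²/c² = 1 - 0.7206 = 0.2794
v/c = √(0.2794) = 0.5286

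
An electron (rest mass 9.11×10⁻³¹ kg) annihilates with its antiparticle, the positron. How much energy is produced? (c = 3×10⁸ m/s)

Both particles have the same rest mass, so total mass = 2m
E = 2m·c² = 2 × 9.11×10⁻³¹ × (3×10⁸)²
= 2 × 9.11×10⁻³¹ × 9×10¹⁶
= 1.640×10⁻¹³ J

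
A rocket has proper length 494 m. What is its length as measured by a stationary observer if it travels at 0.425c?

Proper length L₀ = 494 m
γ = 1/√(1 - 0.425²) = 1.1047
L = L₀/γ = 494/1.1047 = 447.2 m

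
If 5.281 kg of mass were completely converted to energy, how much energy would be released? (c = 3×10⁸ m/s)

Using E = mc²:
c² = (3×10⁸)² = 9×10¹⁶ m²/s²
E = 5.281 × 9×10¹⁶ = 4.753×10¹⁷ J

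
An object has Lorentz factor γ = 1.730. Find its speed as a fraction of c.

From γ = 1/√(1 - v²/c²):
1/γ² = 1/1.730² = 0.3341
v²/c² = 1 - 0.3341 = 0.6659
v/c = √(0.6659) = 0.8160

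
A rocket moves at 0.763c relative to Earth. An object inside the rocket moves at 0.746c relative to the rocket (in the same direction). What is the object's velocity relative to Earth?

u = (u' + v)/(1 + u'v/c²)
Numerator: 0.746 + 0.763 = 1.509
Denominator: 1 + 0.569198 = 1.569198
u = 1.509/1.569198 = 0.9616c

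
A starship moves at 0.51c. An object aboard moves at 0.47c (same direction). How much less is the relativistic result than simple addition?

Classical: u' + v = 0.47 + 0.51 = 0.98c
Relativistic: u = (0.47 + 0.51)/(1 + 0.2397) = 0.98/1.2397 = 0.7905c
Difference: 0.98 - 0.7905 = 0.1895c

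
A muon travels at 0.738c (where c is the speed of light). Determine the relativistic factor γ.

v/c = 0.738, so (v/c)² = 0.544644
1 - (v/c)² = 0.455356
γ = 1/√(0.455356) = 1.482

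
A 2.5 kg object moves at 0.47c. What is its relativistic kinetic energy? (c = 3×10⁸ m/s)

γ = 1/√(1 - 0.47²) = 1.13293
γ - 1 = 0.13293
KE = (γ-1)mc² = 0.13293 × 2.5 × (3×10⁸)² = 2.991×10¹⁶ J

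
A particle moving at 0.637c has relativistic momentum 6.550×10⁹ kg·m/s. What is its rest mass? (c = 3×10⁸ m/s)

γ = 1/√(1 - 0.637²) = 1.2972
v = 0.637 × 3×10⁸ = 1.911×10⁸ m/s
m = p/(γv) = 6.550×10⁹/(1.2972 × 1.911×10⁸) = 26.42 kg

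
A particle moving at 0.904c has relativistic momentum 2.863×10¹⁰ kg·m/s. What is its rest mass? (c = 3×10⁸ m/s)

γ = 1/√(1 - 0.904²) = 2.339
v = 0.904 × 3×10⁸ = 2.712×10⁸ m/s
m = p/(γv) = 2.863×10¹⁰/(2.339 × 2.712×10⁸) = 45.13 kg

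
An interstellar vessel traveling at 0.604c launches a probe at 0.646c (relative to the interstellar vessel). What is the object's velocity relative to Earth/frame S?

u = (u' + v)/(1 + u'v/c²)
Numerator: 0.646 + 0.604 = 1.25
Denominator: 1 + 0.390184 = 1.390184
u = 1.25/1.390184 = 0.8992c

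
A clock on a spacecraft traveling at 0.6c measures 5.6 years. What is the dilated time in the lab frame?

Proper time Δt₀ = 5.6 years
γ = 1/√(1 - 0.6²) = 1.250
Δt = γΔt₀ = 1.250 × 5.6 = 7.000 years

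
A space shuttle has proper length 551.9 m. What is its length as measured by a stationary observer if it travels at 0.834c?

Proper length L₀ = 551.9 m
γ = 1/√(1 - 0.834²) = 1.8124
L = L₀/γ = 551.9/1.8124 = 304.5 m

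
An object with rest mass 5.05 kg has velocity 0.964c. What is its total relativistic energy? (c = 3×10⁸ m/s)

γ = 1/√(1 - 0.964²) = 3.761
mc² = 5.05 × (3×10⁸)² = 4.545×10¹⁷ J
E = γmc² = 3.761 × 4.545×10¹⁷ = 1.709×10¹⁸ J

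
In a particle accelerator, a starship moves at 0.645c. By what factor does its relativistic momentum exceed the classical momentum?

p_rel = γmv, p_class = mv
Ratio = γ = 1/√(1 - 0.645²)
= 1/√(0.583975) = 1.309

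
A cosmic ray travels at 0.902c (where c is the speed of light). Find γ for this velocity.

v/c = 0.902, so (v/c)² = 0.813604
1 - (v/c)² = 0.186396
γ = 1/√(0.186396) = 2.316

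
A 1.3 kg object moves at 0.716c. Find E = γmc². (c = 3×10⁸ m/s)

γ = 1/√(1 - 0.716²) = 1.4325
mc² = 1.3 × (3×10⁸)² = 1.170×10¹⁷ J
E = γmc² = 1.4325 × 1.170×10¹⁷ = 1.676×10¹⁷ J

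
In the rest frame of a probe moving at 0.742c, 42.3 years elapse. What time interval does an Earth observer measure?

Proper time Δt₀ = 42.3 years
γ = 1/√(1 - 0.742²) = 1.49165
Δt = γΔt₀ = 1.49165 × 42.3 = 63.10 years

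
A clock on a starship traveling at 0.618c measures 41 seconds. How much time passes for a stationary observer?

Proper time Δt₀ = 41 seconds
γ = 1/√(1 - 0.618²) = 1.272
Δt = γΔt₀ = 1.272 × 41 = 52.15 seconds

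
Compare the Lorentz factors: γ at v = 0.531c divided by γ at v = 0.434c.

γ₁ = 1/√(1 - 0.531²) = 1.180
γ₂ = 1/√(1 - 0.434²) = 1.110
γ₁/γ₂ = 1.180/1.110 = 1.063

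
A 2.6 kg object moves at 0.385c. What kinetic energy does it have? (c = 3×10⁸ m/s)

γ = 1/√(1 - 0.385²) = 1.08352
γ - 1 = 0.08352
KE = (γ-1)mc² = 0.08352 × 2.6 × (3×10⁸)² = 1.954×10¹⁶ J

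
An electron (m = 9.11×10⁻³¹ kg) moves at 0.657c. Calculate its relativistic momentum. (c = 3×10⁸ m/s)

γ = 1/√(1 - 0.657²) = 1.3265
v = 0.657 × 3×10⁸ = 1.971×10⁸ m/s
p = γmv = 1.3265 × 9.11×10⁻³¹ × 1.971×10⁸ = 2.382×10⁻²² kg·m/s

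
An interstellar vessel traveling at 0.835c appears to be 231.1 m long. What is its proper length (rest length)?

Contracted length L = 231.1 m
γ = 1/√(1 - 0.835²) = 1.8174
L₀ = γL = 1.8174 × 231.1 = 420.0 m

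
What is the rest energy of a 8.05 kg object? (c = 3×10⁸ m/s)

c² = (3×10⁸)² = 9.000×10¹⁶ m²/s²
E₀ = mc² = 8.05 × 9.000×10¹⁶ = 7.245×10¹⁷ J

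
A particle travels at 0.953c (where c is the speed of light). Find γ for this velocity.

v/c = 0.953, so (v/c)² = 0.908209
1 - (v/c)² = 0.091791
γ = 1/√(0.091791) = 3.301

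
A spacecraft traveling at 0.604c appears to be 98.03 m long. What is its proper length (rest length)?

Contracted length L = 98.03 m
γ = 1/√(1 - 0.604²) = 1.255
L₀ = γL = 1.255 × 98.03 = 123.0 m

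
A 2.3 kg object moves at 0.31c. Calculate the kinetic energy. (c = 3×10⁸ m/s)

γ = 1/√(1 - 0.31²) = 1.05182
γ - 1 = 0.05182
KE = (γ-1)mc² = 0.05182 × 2.3 × (3×10⁸)² = 1.073×10¹⁶ J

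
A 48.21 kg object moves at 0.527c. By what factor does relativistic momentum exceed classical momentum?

p_rel = γmv, p_class = mv
Ratio = γ = 1/√(1 - 0.527²) = 1.177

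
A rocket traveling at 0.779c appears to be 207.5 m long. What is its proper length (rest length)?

Contracted length L = 207.5 m
γ = 1/√(1 - 0.779²) = 1.5948
L₀ = γL = 1.5948 × 207.5 = 330.9 m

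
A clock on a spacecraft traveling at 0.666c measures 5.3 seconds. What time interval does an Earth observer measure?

Proper time Δt₀ = 5.3 seconds
γ = 1/√(1 - 0.666²) = 1.3406
Δt = γΔt₀ = 1.3406 × 5.3 = 7.105 seconds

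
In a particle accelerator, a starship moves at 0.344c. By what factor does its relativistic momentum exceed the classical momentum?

p_rel = γmv, p_class = mv
Ratio = γ = 1/√(1 - 0.344²)
= 1/√(0.881664) = 1.065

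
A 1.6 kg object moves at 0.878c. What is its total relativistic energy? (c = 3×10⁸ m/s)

γ = 1/√(1 - 0.878²) = 2.089
mc² = 1.6 × (3×10⁸)² = 1.440×10¹⁷ J
E = γmc² = 2.089 × 1.440×10¹⁷ = 3.008×10¹⁷ J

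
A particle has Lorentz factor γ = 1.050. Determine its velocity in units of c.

From γ = 1/√(1 - v²/c²):
1/γ² = 1/1.050² = 0.90703
v²/c² = 1 - 0.90703 = 0.09297
v/c = √(0.09297) = 0.3049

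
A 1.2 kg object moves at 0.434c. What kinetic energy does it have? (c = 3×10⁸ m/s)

γ = 1/√(1 - 0.434²) = 1.110
γ - 1 = 0.1100
KE = (γ-1)mc² = 0.1100 × 1.2 × (3×10⁸)² = 1.188×10¹⁶ J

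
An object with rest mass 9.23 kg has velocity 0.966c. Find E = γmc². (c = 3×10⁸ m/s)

γ = 1/√(1 - 0.966²) = 3.868
mc² = 9.23 × (3×10⁸)² = 8.307×10¹⁷ J
E = γmc² = 3.868 × 8.307×10¹⁷ = 3.213×10¹⁸ J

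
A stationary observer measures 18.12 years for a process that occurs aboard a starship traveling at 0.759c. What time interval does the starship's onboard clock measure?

Dilated time Δt = 18.12 years
γ = 1/√(1 - 0.759²) = 1.536
Δt₀ = Δt/γ = 18.12/1.536 = 11.80 years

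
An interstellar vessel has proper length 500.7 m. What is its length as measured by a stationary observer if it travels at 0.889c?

Proper length L₀ = 500.7 m
γ = 1/√(1 - 0.889²) = 2.184
L = L₀/γ = 500.7/2.184 = 229.3 m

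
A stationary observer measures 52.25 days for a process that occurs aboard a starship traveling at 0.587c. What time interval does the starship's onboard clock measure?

Dilated time Δt = 52.25 days
γ = 1/√(1 - 0.587²) = 1.2352
Δt₀ = Δt/γ = 52.25/1.2352 = 42.30 days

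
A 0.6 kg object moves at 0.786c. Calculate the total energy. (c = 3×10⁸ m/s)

γ = 1/√(1 - 0.786²) = 1.6175
mc² = 0.6 × (3×10⁸)² = 5.400×10¹⁶ J
E = γmc² = 1.6175 × 5.400×10¹⁶ = 8.735×10¹⁶ J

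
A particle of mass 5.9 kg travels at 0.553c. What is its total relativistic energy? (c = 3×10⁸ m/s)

γ = 1/√(1 - 0.553²) = 1.2002
mc² = 5.9 × (3×10⁸)² = 5.310×10¹⁷ J
E = γmc² = 1.2002 × 5.310×10¹⁷ = 6.373×10¹⁷ J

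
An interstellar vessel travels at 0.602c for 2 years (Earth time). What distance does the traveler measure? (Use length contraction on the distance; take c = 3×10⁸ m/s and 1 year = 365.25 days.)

Earth distance: d = v × t = 0.602c × 2 yr = 1.1399×10¹⁶ m
γ = 1.2524
d' = d/γ = 1.1399×10¹⁶/1.2524 = 9.102×10¹⁵ m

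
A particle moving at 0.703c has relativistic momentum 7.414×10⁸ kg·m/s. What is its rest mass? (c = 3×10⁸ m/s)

γ = 1/√(1 - 0.703²) = 1.406
v = 0.703 × 3×10⁸ = 2.109×10⁸ m/s
m = p/(γv) = 7.414×10⁸/(1.406 × 2.109×10⁸) = 2.500 kg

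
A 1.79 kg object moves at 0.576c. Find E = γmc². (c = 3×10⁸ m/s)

γ = 1/√(1 - 0.576²) = 1.2233
mc² = 1.79 × (3×10⁸)² = 1.611×10¹⁷ J
E = γmc² = 1.2233 × 1.611×10¹⁷ = 1.971×10¹⁷ J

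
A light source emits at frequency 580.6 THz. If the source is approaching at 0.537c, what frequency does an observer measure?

β = v/c = 0.537
(1+β)/(1-β) = 1.537/0.463 = 3.320
Doppler factor = √(3.320) = 1.822
f_obs = 580.6 × 1.822 = 1058 THz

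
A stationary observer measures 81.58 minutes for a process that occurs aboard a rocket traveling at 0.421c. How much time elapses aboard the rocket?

Dilated time Δt = 81.58 minutes
γ = 1/√(1 - 0.421²) = 1.1025
Δt₀ = Δt/γ = 81.58/1.1025 = 74.00 minutes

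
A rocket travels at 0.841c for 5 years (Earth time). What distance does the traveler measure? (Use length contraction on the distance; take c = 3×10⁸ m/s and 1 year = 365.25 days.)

Earth distance: d = v × t = 0.841c × 5 yr = 3.981×10¹⁶ m
γ = 1.848
d' = d/γ = 3.981×10¹⁶/1.848 = 2.154×10¹⁶ m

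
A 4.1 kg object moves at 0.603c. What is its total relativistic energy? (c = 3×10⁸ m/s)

γ = 1/√(1 - 0.603²) = 1.25354
mc² = 4.1 × (3×10⁸)² = 3.690×10¹⁷ J
E = γmc² = 1.25354 × 3.690×10¹⁷ = 4.626×10¹⁷ J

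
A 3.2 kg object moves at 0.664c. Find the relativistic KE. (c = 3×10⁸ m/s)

γ = 1/√(1 - 0.664²) = 1.337377
γ - 1 = 0.337377
KE = (γ-1)mc² = 0.337377 × 3.2 × (3×10⁸)² = 9.716×10¹⁶ J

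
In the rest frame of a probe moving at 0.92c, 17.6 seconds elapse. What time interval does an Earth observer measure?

Proper time Δt₀ = 17.6 seconds
γ = 1/√(1 - 0.92²) = 2.5516
Δt = γΔt₀ = 2.5516 × 17.6 = 44.91 seconds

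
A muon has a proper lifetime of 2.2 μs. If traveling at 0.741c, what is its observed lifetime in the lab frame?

Proper lifetime τ₀ = 2.2 μs
γ = 1/√(1 - 0.741²) = 1.489
τ = γτ₀ = 1.489 × 2.2 μs = 3.276 μs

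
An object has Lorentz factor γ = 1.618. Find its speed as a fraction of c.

From γ = 1/√(1 - v²/c²):
1/γ² = 1/1.618² = 0.3820
v²/c² = 1 - 0.3820 = 0.6180
v/c = √(0.6180) = 0.7861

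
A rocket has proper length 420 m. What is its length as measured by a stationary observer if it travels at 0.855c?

Proper length L₀ = 420 m
γ = 1/√(1 - 0.855²) = 1.928
L = L₀/γ = 420/1.928 = 217.8 m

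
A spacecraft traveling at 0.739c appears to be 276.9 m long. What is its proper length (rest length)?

Contracted length L = 276.9 m
γ = 1/√(1 - 0.739²) = 1.4843
L₀ = γL = 1.4843 × 276.9 = 411.0 m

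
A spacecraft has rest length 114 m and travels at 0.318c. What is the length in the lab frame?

Proper length L₀ = 114 m
γ = 1/√(1 - 0.318²) = 1.055
L = L₀/γ = 114/1.055 = 108.1 m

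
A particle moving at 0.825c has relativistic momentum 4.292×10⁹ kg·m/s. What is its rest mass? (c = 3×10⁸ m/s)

γ = 1/√(1 - 0.825²) = 1.7695
v = 0.825 × 3×10⁸ = 2.475×10⁸ m/s
m = p/(γv) = 4.292×10⁹/(1.7695 × 2.475×10⁸) = 9.800 kg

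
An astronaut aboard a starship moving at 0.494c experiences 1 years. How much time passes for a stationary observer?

Proper time Δt₀ = 1 years
γ = 1/√(1 - 0.494²) = 1.150
Δt = γΔt₀ = 1.150 × 1 = 1.150 years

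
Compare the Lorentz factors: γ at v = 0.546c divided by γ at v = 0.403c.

γ₁ = 1/√(1 - 0.546²) = 1.194
γ₂ = 1/√(1 - 0.403²) = 1.093
γ₁/γ₂ = 1.194/1.093 = 1.092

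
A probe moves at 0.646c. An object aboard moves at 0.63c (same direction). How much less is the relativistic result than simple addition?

Classical: u' + v = 0.63 + 0.646 = 1.276c
Relativistic: u = (0.63 + 0.646)/(1 + 0.40698) = 1.276/1.40698 = 0.9069c
Difference: 1.276 - 0.9069 = 0.3691c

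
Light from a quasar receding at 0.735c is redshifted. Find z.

β = 0.735
(1+β)/(1-β) = 1.735/0.265 = 6.547
√(6.547) = 2.559
z = 2.559 - 1 = 1.559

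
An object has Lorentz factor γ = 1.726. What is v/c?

From γ = 1/√(1 - v²/c²):
1/γ² = 1/1.726² = 0.33567
v²/c² = 1 - 0.33567 = 0.66433
v/c = √(0.66433) = 0.8151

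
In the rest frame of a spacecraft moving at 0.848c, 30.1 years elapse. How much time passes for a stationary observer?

Proper time Δt₀ = 30.1 years
γ = 1/√(1 - 0.848²) = 1.8868
Δt = γΔt₀ = 1.8868 × 30.1 = 56.79 years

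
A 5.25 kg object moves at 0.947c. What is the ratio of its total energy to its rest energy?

E = γmc², E₀ = mc²
E/E₀ = γ = 1/√(1 - 0.947²) = 3.113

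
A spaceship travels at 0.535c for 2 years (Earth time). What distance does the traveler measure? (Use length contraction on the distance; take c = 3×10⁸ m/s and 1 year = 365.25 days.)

Earth distance: d = v × t = 0.535c × 2 yr = 1.01300×10¹⁶ m
γ = 1.18364
d' = d/γ = 1.01300×10¹⁶/1.18364 = 8.558×10¹⁵ m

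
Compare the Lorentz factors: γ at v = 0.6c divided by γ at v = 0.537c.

γ₁ = 1/√(1 - 0.6²) = 1.2500
γ₂ = 1/√(1 - 0.537²) = 1.1854
γ₁/γ₂ = 1.2500/1.1854 = 1.054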